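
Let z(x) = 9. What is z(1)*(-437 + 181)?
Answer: -2304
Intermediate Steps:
z(1)*(-437 + 181) = 9*(-437 + 181) = 9*(-256) = -2304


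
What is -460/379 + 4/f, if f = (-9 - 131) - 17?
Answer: -73736/59503 ≈ -1.2392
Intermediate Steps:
f = -157 (f = -140 - 17 = -157)
-460/379 + 4/f = -460/379 + 4/(-157) = -460*1/379 + 4*(-1/157) = -460/379 - 4/157 = -73736/59503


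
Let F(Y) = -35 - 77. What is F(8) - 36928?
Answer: -37040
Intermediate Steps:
F(Y) = -112
F(8) - 36928 = -112 - 36928 = -37040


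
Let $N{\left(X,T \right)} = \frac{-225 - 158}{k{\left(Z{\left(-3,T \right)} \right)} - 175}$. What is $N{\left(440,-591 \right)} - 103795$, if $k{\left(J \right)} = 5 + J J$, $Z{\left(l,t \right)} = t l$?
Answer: $- \frac{326264947788}{3143359} \approx -1.038 \cdot 10^{5}$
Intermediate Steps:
$Z{\left(l,t \right)} = l t$
$k{\left(J \right)} = 5 + J^{2}$
$N{\left(X,T \right)} = - \frac{383}{-170 + 9 T^{2}}$ ($N{\left(X,T \right)} = \frac{-225 - 158}{\left(5 + \left(- 3 T\right)^{2}\right) - 175} = - \frac{383}{\left(5 + 9 T^{2}\right) - 175} = - \frac{383}{-170 + 9 T^{2}}$)
$N{\left(440,-591 \right)} - 103795 = - \frac{383}{-170 + 9 \left(-591\right)^{2}} - 103795 = - \frac{383}{-170 + 9 \cdot 349281} - 103795 = - \frac{383}{-170 + 3143529} - 103795 = - \frac{383}{3143359} - 103795 = - \frac{326264947788}{3143359}$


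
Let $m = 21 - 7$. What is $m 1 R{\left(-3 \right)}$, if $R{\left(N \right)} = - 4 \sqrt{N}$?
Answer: $- 56 i \sqrt{3} \approx - 96.995 i$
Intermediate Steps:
$m = 14$ ($m = 21 - 7 = 14$)
$m 1 R{\left(-3 \right)} = 14 \cdot 1 \left(- 4 \sqrt{-3}\right) = 14 \left(- 4 i \sqrt{3}\right) = - 56 i \sqrt{3}$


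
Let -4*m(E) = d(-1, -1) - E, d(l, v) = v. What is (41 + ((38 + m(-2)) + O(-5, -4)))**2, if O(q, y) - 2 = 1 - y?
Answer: 117649/16 ≈ 7353.1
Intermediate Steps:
m(E) = 1/4 + E/4 (m(E) = -(-1 - E)/4 = 1/4 + E/4)
O(q, y) = 3 - y (O(q, y) = 2 + (1 - y) = 3 - y)
(41 + ((38 + m(-2)) + O(-5, -4)))**2 = (41 + ((38 + (1/4 + (1/4)*(-2))) + (3 - 1*(-4))))**2 = (41 + ((38 + (1/4 - 1/2)) + (3 + 4)))**2 = (41 + ((38 - 1/4) + 7))**2 = (41 + (151/4 + 7))**2 = (41 + 179/4)**2 = (343/4)**2 = 117649/16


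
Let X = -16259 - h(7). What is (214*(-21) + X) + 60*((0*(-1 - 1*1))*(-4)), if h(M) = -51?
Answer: -20702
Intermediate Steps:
X = -16208 (X = -16259 - 1*(-51) = -16259 + 51 = -16208)
(214*(-21) + X) + 60*((0*(-1 - 1*1))*(-4)) = (214*(-21) - 16208) + 60*((0*(-1 - 1*1))*(-4)) = (-4494 - 16208) + 60*((0*(-1 - 1))*(-4)) = -20702 + 60*((0*(-2))*(-4)) = -20702 + 60*(0*(-4)) = -20702 + 60*0 = -20702 + 0 = -20702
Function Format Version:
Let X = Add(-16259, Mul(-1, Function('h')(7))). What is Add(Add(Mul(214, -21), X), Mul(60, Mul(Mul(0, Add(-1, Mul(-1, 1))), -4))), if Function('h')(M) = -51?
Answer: -20702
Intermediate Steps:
X = -16208 (X = Add(-16259, Mul(-1, -51)) = Add(-16259, 51) = -16208)
Add(Add(Mul(214, -21), X), Mul(60, Mul(Mul(0, Add(-1, Mul(-1, 1))), -4))) = Add(Add(Mul(214, -21), -16208), Mul(60, Mul(Mul(0, Add(-1, Mul(-1, 1))), -4))) = Add(Add(-4494, -16208), Mul(60, Mul(Mul(0, Add(-1, -1)), -4))) = Add(-20702, Mul(60, Mul(Mul(0, -2), -4))) = Add(-20702, Mul(60, Mul(0, -4))) = Add(-20702, Mul(60, 0)) = Add(-20702, 0) = -20702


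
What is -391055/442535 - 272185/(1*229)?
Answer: -24108188114/20268103 ≈ -1189.5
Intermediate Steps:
-391055/442535 - 272185/(1*229) = -391055*1/442535 - 272185/229 = -78211/88507 - 272185*1/229 = -78211/88507 - 272185/229 = -24108188114/20268103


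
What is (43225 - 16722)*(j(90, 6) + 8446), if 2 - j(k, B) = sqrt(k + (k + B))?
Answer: 223897344 - 26503*sqrt(186) ≈ 2.2354e+8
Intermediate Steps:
j(k, B) = 2 - sqrt(B + 2*k) (j(k, B) = 2 - sqrt(k + (k + B)) = 2 - sqrt(k + (B + k)) = 2 - sqrt(B + 2*k))
(43225 - 16722)*(j(90, 6) + 8446) = (43225 - 16722)*((2 - sqrt(6 + 2*90)) + 8446) = 26503*((2 - sqrt(6 + 180)) + 8446) = 26503*((2 - sqrt(186)) + 8446) = 26503*(8448 - sqrt(186)) = 223897344 - 26503*sqrt(186)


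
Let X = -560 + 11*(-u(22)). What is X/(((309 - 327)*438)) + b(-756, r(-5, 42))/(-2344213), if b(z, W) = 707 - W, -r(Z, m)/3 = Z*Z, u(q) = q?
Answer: 936946769/9240887646 ≈ 0.10139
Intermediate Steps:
r(Z, m) = -3*Z² (r(Z, m) = -3*Z*Z = -3*Z²)
X = -802 (X = -560 + 11*(-1*22) = -560 + 11*(-22) = -560 - 242 = -802)
X/(((309 - 327)*438)) + b(-756, r(-5, 42))/(-2344213) = -802*1/(438*(309 - 327)) + (707 - (-3)*(-5)²)/(-2344213) = -802/((-18*438)) + (707 - (-3)*25)*(-1/2344213) = -802/(-7884) + (707 - 1*(-75))*(-1/2344213) = -802*(-1/7884) + (707 + 75)*(-1/2344213) = 401/3942 + 782*(-1/2344213) = 401/3942 - 782/2344213 = 936946769/9240887646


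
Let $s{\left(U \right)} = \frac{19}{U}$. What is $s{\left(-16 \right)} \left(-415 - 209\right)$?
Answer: $741$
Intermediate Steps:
$s{\left(-16 \right)} \left(-415 - 209\right) = \frac{19}{-16} \left(-415 - 209\right) = 19 \left(- \frac{1}{16}\right) \left(-624\right) = \left(- \frac{19}{16}\right) \left(-624\right) = 741$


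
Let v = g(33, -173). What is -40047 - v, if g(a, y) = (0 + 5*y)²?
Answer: -788272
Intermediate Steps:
g(a, y) = 25*y² (g(a, y) = (5*y)² = 25*y²)
v = 748225 (v = 25*(-173)² = 25*29929 = 748225)
-40047 - v = -40047 - 1*748225 = -40047 - 748225 = -788272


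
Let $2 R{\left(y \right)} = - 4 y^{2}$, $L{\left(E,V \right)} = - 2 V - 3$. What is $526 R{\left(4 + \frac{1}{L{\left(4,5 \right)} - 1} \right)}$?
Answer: $- \frac{795575}{49} \approx -16236.0$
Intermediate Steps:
$L{\left(E,V \right)} = -3 - 2 V$
$R{\left(y \right)} = - 2 y^{2}$ ($R{\left(y \right)} = \frac{\left(-4\right) y^{2}}{2} = - 2 y^{2}$)
$526 R{\left(4 + \frac{1}{L{\left(4,5 \right)} - 1} \right)} = 526 \left(- 2 \left(4 + \frac{1}{\left(-3 - 10\right) - 1}\right)^{2}\right) = 526 \left(- 2 \left(4 + \frac{1}{-13 - 1}\right)^{2}\right) = 526 \left(- 2 \left(4 + \frac{1}{-14}\right)^{2}\right) = 526 \left(- 2 \left(4 - \frac{1}{14}\right)^{2}\right) = 526 \left(- 2 \left(\frac{55}{14}\right)^{2}\right) = 526 \left(\left(-2\right) \frac{3025}{196}\right) = 526 \left(- \frac{3025}{98}\right) = - \frac{795575}{49}$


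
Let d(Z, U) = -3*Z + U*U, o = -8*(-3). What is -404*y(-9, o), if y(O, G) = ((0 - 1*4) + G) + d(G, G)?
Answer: -211696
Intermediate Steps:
o = 24
d(Z, U) = U² - 3*Z (d(Z, U) = -3*Z + U² = U² - 3*Z)
y(O, G) = -4 + G² - 2*G (y(O, G) = ((0 - 1*4) + G) + (G² - 3*G) = ((0 - 4) + G) + (G² - 3*G) = (-4 + G) + (G² - 3*G) = -4 + G² - 2*G)
-404*y(-9, o) = -404*(-4 + 24² - 2*24) = -404*(-4 + 576 - 48) = -404*524 = -211696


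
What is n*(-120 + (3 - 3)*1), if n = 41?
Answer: -4920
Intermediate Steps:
n*(-120 + (3 - 3)*1) = 41*(-120 + (3 - 3)*1) = 41*(-120 + 0*1) = 41*(-120 + 0) = 41*(-120) = -4920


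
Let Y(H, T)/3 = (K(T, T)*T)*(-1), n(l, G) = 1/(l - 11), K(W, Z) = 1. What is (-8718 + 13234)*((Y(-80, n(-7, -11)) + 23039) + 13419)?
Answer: 493935242/3 ≈ 1.6465e+8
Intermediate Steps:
n(l, G) = 1/(-11 + l)
Y(H, T) = -3*T (Y(H, T) = 3*((1*T)*(-1)) = 3*(T*(-1)) = 3*(-T) = -3*T)
(-8718 + 13234)*((Y(-80, n(-7, -11)) + 23039) + 13419) = (-8718 + 13234)*((-3/(-11 - 7) + 23039) + 13419) = 4516*((-3/(-18) + 23039) + 13419) = 4516*((-3*(-1/18) + 23039) + 13419) = 4516*((⅙ + 23039) + 13419) = 4516*(138235/6 + 13419) = 4516*(218749/6) = 493935242/3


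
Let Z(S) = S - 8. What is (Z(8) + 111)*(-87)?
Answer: -9657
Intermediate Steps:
Z(S) = -8 + S
(Z(8) + 111)*(-87) = ((-8 + 8) + 111)*(-87) = (0 + 111)*(-87) = 111*(-87) = -9657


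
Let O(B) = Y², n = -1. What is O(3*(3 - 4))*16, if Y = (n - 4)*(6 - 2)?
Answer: 6400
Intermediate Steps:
Y = -20 (Y = (-1 - 4)*(6 - 2) = -5*4 = -20)
O(B) = 400 (O(B) = (-20)² = 400)
O(3*(3 - 4))*16 = 400*16 = 6400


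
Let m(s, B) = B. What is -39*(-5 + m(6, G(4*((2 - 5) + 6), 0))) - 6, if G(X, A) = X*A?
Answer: 189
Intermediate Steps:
G(X, A) = A*X
-39*(-5 + m(6, G(4*((2 - 5) + 6), 0))) - 6 = -39*(-5 + 0*(4*((2 - 5) + 6))) - 6 = -39*(-5 + 0*(4*(-3 + 6))) - 6 = -39*(-5 + 0*(4*3)) - 6 = -39*(-5 + 0*12) - 6 = -39*(-5 + 0) - 6 = -39*(-5) - 6 = 195 - 6 = 189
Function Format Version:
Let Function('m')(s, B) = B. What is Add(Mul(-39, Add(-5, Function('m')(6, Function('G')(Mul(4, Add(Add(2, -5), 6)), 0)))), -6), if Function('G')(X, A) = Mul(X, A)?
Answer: 189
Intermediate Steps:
Function('G')(X, A) = Mul(A, X)
Add(Mul(-39, Add(-5, Function('m')(6, Function('G')(Mul(4, Add(Add(2, -5), 6)), 0)))), -6) = Add(Mul(-39, Add(-5, Mul(0, Mul(4, Add(Add(2, -5), 6))))), -6) = Add(Mul(-39, Add(-5, Mul(0, Mul(4, Add(-3, 6))))), -6) = Add(Mul(-39, Add(-5, Mul(0, Mul(4, 3)))), -6) = Add(Mul(-39, Add(-5, Mul(0, 12))), -6) = Add(Mul(-39, Add(-5, 0)), -6) = Add(Mul(-39, -5), -6) = Add(195, -6) = 189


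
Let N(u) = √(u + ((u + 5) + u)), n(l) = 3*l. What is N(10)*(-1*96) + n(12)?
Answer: 36 - 96*√35 ≈ -531.94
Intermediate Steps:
N(u) = √(5 + 3*u) (N(u) = √(u + ((5 + u) + u)) = √(u + (5 + 2*u)) = √(5 + 3*u))
N(10)*(-1*96) + n(12) = √(5 + 3*10)*(-1*96) + 3*12 = √(5 + 30)*(-96) + 36 = √35*(-96) + 36 = -96*√35 + 36 = 36 - 96*√35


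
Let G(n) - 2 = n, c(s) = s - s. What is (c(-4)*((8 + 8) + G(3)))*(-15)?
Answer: 0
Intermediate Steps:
c(s) = 0
G(n) = 2 + n
(c(-4)*((8 + 8) + G(3)))*(-15) = (0*((8 + 8) + (2 + 3)))*(-15) = (0*(16 + 5))*(-15) = (0*21)*(-15) = 0*(-15) = 0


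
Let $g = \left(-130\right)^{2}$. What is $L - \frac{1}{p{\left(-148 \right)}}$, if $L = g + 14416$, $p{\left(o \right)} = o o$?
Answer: $\frac{685945663}{21904} \approx 31316.0$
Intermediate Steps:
$g = 16900$
$p{\left(o \right)} = o^{2}$
$L = 31316$ ($L = 16900 + 14416 = 31316$)
$L - \frac{1}{p{\left(-148 \right)}} = 31316 - \frac{1}{\left(-148\right)^{2}} = 31316 - \frac{1}{21904} = \frac{685945663}{21904}$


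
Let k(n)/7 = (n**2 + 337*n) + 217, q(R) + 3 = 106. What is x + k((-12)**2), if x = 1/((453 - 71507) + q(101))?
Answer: 34508225016/70951 ≈ 4.8637e+5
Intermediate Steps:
q(R) = 103 (q(R) = -3 + 106 = 103)
k(n) = 1519 + 7*n**2 + 2359*n (k(n) = 7*((n**2 + 337*n) + 217) = 7*(217 + n**2 + 337*n) = 1519 + 7*n**2 + 2359*n)
x = -1/70951 (x = 1/((453 - 71507) + 103) = 1/(-71054 + 103) = 1/(-70951) = -1/70951 ≈ -1.4094e-5)
x + k((-12)**2) = -1/70951 + (1519 + 7*((-12)**2)**2 + 2359*(-12)**2) = -1/70951 + (1519 + 7*144**2 + 2359*144) = -1/70951 + (1519 + 7*20736 + 339696) = -1/70951 + (1519 + 145152 + 339696) = -1/70951 + 486367 = 34508225016/70951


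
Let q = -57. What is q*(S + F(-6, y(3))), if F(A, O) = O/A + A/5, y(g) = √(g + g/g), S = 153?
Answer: -43168/5 ≈ -8633.6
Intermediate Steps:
y(g) = √(1 + g) (y(g) = √(g + 1) = √(1 + g))
F(A, O) = A/5 + O/A (F(A, O) = O/A + A*(⅕) = O/A + A/5 = A/5 + O/A)
q*(S + F(-6, y(3))) = -57*(153 + ((⅕)*(-6) + √(1 + 3)/(-6))) = -57*(153 + (-6/5 + √4*(-⅙))) = -57*(153 + (-6/5 + 2*(-⅙))) = -57*(153 + (-6/5 - ⅓)) = -57*(153 - 23/15) = -57*2272/15 = -43168/5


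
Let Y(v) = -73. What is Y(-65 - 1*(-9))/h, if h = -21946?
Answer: 73/21946 ≈ 0.0033263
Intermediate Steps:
Y(-65 - 1*(-9))/h = -73/(-21946) = -73*(-1/21946) = 73/21946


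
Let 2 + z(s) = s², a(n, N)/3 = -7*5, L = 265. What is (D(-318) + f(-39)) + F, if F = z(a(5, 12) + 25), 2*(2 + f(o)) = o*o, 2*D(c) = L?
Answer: 7289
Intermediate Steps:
D(c) = 265/2 (D(c) = (½)*265 = 265/2)
a(n, N) = -105 (a(n, N) = 3*(-7*5) = 3*(-35) = -105)
f(o) = -2 + o²/2 (f(o) = -2 + (o*o)/2 = -2 + o²/2)
z(s) = -2 + s²
F = 6398 (F = -2 + (-105 + 25)² = -2 + (-80)² = -2 + 6400 = 6398)
(D(-318) + f(-39)) + F = (265/2 + (-2 + (½)*(-39)²)) + 6398 = (265/2 + (-2 + (½)*1521)) + 6398 = (265/2 + (-2 + 1521/2)) + 6398 = (265/2 + 1517/2) + 6398 = 891 + 6398 = 7289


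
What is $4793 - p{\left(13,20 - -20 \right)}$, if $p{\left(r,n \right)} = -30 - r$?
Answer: $4836$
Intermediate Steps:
$4793 - p{\left(13,20 - -20 \right)} = 4793 - \left(-30 - 13\right) = 4793 - -43 = 4793 + 43 = 4836$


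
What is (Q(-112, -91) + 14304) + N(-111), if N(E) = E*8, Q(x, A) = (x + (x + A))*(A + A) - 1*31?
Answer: 70715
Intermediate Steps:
Q(x, A) = -31 + 2*A*(A + 2*x) (Q(x, A) = (x + (A + x))*(2*A) - 31 = (A + 2*x)*(2*A) - 31 = 2*A*(A + 2*x) - 31 = -31 + 2*A*(A + 2*x))
N(E) = 8*E
(Q(-112, -91) + 14304) + N(-111) = ((-31 + 2*(-91)**2 + 4*(-91)*(-112)) + 14304) + 8*(-111) = ((-31 + 2*8281 + 40768) + 14304) - 888 = ((-31 + 16562 + 40768) + 14304) - 888 = (57299 + 14304) - 888 = 71603 - 888 = 70715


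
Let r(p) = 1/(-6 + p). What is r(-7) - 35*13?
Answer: -5916/13 ≈ -455.08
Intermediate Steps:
r(-7) - 35*13 = 1/(-6 - 7) - 35*13 = 1/(-13) - 455 = -1/13 - 455 = -5916/13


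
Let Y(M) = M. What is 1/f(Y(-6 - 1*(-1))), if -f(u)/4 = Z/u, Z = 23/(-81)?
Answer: -405/92 ≈ -4.4022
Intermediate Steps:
Z = -23/81 (Z = 23*(-1/81) = -23/81 ≈ -0.28395)
f(u) = 92/(81*u) (f(u) = -(-92)/(81*u) = 92/(81*u))
1/f(Y(-6 - 1*(-1))) = 1/(92/(81*(-6 - 1*(-1)))) = 1/(92/(81*(-6 + 1))) = 1/((92/81)/(-5)) = 1/((92/81)*(-⅕)) = 1/(-92/405) = -405/92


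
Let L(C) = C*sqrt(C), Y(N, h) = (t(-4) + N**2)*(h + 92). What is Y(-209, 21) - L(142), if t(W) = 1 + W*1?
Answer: 4935614 - 142*sqrt(142) ≈ 4.9339e+6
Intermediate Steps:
t(W) = 1 + W
Y(N, h) = (-3 + N**2)*(92 + h) (Y(N, h) = ((1 - 4) + N**2)*(h + 92) = (-3 + N**2)*(92 + h))
L(C) = C**(3/2)
Y(-209, 21) - L(142) = (-276 - 3*21 + 92*(-209)**2 + 21*(-209)**2) - 142**(3/2) = (-276 - 63 + 92*43681 + 21*43681) - 142*sqrt(142) = (-276 - 63 + 4018652 + 917301) - 142*sqrt(142) = 4935614 - 142*sqrt(142)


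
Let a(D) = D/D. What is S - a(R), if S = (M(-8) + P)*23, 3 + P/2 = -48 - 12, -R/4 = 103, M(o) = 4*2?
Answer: -2715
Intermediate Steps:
M(o) = 8
R = -412 (R = -4*103 = -412)
P = -126 (P = -6 + 2*(-48 - 12) = -6 + 2*(-60) = -6 - 120 = -126)
a(D) = 1
S = -2714 (S = (8 - 126)*23 = -118*23 = -2714)
S - a(R) = -2714 - 1*1 = -2714 - 1 = -2715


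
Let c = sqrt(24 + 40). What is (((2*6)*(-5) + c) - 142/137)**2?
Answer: 52794756/18769 ≈ 2812.9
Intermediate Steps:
c = 8 (c = sqrt(64) = 8)
(((2*6)*(-5) + c) - 142/137)**2 = (((2*6)*(-5) + 8) - 142/137)**2 = ((12*(-5) + 8) - 142*1/137)**2 = ((-60 + 8) - 142/137)**2 = (-52 - 142/137)**2 = (-7266/137)**2 = 52794756/18769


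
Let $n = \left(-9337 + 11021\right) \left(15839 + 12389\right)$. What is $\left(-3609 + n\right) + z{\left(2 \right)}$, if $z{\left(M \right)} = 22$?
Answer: $47532365$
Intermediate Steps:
$n = 47535952$ ($n = 1684 \cdot 28228 = 47535952$)
$\left(-3609 + n\right) + z{\left(2 \right)} = \left(-3609 + 47535952\right) + 22 = 47532343 + 22 = 47532365$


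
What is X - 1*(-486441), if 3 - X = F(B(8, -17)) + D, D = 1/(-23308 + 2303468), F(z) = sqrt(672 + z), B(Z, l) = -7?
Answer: 1109170151039/2280160 - sqrt(665) ≈ 4.8642e+5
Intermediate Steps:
D = 1/2280160 ≈ 4.3857e-7
X = 6840479/2280160 - sqrt(665) (X = 3 - (sqrt(672 - 7) + 1/2280160) = 3 - (sqrt(665) + 1/2280160) = 3 - (1/2280160 + sqrt(665)) = 3 + (-1/2280160 - sqrt(665)) = 6840479/2280160 - sqrt(665) ≈ -22.788)
X - 1*(-486441) = (6840479/2280160 - sqrt(665)) - 1*(-486441) = (6840479/2280160 - sqrt(665)) + 486441 = 1109170151039/2280160 - sqrt(665)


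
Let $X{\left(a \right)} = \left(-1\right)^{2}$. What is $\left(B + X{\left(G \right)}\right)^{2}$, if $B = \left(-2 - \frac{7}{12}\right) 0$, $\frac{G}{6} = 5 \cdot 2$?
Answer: $1$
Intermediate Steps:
$G = 60$ ($G = 6 \cdot 5 \cdot 2 = 6 \cdot 10 = 60$)
$B = 0$ ($B = \left(-2 - \frac{7}{12}\right) 0 = \left(- \frac{31}{12}\right) 0 = 0$)
$X{\left(a \right)} = 1$
$\left(B + X{\left(G \right)}\right)^{2} = \left(0 + 1\right)^{2} = 1^{2} = 1$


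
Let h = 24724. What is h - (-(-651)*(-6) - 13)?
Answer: 28643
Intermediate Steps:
h - (-(-651)*(-6) - 13) = 24724 - (-(-651)*(-6) - 13) = 24724 - (-93*42 - 13) = 24724 - (-3906 - 13) = 24724 - 1*(-3919) = 24724 + 3919 = 28643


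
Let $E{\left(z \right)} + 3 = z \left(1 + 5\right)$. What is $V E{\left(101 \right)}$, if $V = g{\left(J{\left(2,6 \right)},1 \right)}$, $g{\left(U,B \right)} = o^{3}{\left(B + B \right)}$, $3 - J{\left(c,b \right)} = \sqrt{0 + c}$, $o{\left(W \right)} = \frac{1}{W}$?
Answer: $\frac{603}{8} \approx 75.375$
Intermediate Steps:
$E{\left(z \right)} = -3 + 6 z$ ($E{\left(z \right)} = -3 + z \left(1 + 5\right) = -3 + z 6 = -3 + 6 z$)
$J{\left(c,b \right)} = 3 - \sqrt{c}$ ($J{\left(c,b \right)} = 3 - \sqrt{0 + c} = 3 - \sqrt{c}$)
$g{\left(U,B \right)} = \frac{1}{8 B^{3}}$ ($g{\left(U,B \right)} = \left(\frac{1}{B + B}\right)^{3} = \left(\frac{1}{2 B}\right)^{3} = \frac{1}{8 B^{3}}$)
$V = \frac{1}{8}$ ($V = \frac{1}{8 \cdot 1} = \frac{1}{8} \cdot 1 = \frac{1}{8} \approx 0.125$)
$V E{\left(101 \right)} = \frac{-3 + 6 \cdot 101}{8} = \frac{-3 + 606}{8} = \frac{1}{8} \cdot 603 = \frac{603}{8}$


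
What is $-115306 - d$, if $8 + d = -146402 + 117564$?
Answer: $-86460$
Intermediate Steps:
$d = -28846$ ($d = -8 + \left(-146402 + 117564\right) = -8 - 28838 = -28846$)
$-115306 - d = -115306 - -28846 = -115306 + 28846 = -86460$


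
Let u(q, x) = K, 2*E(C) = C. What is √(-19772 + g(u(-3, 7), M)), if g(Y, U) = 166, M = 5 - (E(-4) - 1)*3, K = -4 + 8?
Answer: I*√19606 ≈ 140.02*I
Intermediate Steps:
E(C) = C/2
K = 4
u(q, x) = 4
M = 14 (M = 5 - ((½)*(-4) - 1)*3 = 5 - (-2 - 1)*3 = 5 - 1*(-3)*3 = 5 + 3*3 = 5 + 9 = 14)
√(-19772 + g(u(-3, 7), M)) = √(-19772 + 166) = √(-19606) = I*√19606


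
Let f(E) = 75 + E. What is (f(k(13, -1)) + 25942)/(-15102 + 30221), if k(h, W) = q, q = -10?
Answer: 26007/15119 ≈ 1.7202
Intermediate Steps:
k(h, W) = -10
(f(k(13, -1)) + 25942)/(-15102 + 30221) = ((75 - 10) + 25942)/(-15102 + 30221) = (65 + 25942)/15119 = 26007*(1/15119) = 26007/15119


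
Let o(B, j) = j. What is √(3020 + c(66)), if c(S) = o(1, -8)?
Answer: 2*√753 ≈ 54.882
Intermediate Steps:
c(S) = -8
√(3020 + c(66)) = √(3020 - 8) = √3012 = 2*√753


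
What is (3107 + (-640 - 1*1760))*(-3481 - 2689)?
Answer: -4362190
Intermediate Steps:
(3107 + (-640 - 1*1760))*(-3481 - 2689) = (3107 + (-640 - 1760))*(-6170) = (3107 - 2400)*(-6170) = 707*(-6170) = -4362190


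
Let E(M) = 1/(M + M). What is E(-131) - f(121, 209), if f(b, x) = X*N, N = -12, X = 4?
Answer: 12575/262 ≈ 47.996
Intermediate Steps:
E(M) = 1/(2*M)
f(b, x) = -48 (f(b, x) = 4*(-12) = -48)
E(-131) - f(121, 209) = (1/2)/(-131) - 1*(-48) = (1/2)*(-1/131) + 48 = -1/262 + 48 = 12575/262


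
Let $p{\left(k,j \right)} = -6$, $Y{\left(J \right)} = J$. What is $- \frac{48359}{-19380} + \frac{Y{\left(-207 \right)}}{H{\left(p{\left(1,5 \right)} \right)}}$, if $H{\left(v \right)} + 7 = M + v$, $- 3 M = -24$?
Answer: $\frac{850691}{19380} \approx 43.895$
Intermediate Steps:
$M = 8$ ($M = \left(- \frac{1}{3}\right) \left(-24\right) = 8$)
$H{\left(v \right)} = 1 + v$ ($H{\left(v \right)} = -7 + \left(8 + v\right) = 1 + v$)
$- \frac{48359}{-19380} + \frac{Y{\left(-207 \right)}}{H{\left(p{\left(1,5 \right)} \right)}} = - \frac{48359}{-19380} - \frac{207}{1 - 6} = \left(-48359\right) \left(- \frac{1}{19380}\right) - \frac{207}{-5} = \frac{48359}{19380} - - \frac{207}{5} = \frac{48359}{19380} + \frac{207}{5} = \frac{850691}{19380}$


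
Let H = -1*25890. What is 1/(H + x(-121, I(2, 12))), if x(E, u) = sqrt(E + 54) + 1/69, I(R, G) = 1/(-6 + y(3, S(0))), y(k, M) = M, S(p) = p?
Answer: -123262221/3191257434268 - 4761*I*sqrt(67)/3191257434268 ≈ -3.8625e-5 - 1.2212e-8*I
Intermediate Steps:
H = -25890
I(R, G) = -1/6 (I(R, G) = 1/(-6 + 0) = 1/(-6) = -1/6)
x(E, u) = 1/69 + sqrt(54 + E) (x(E, u) = sqrt(54 + E) + 1/69 = 1/69 + sqrt(54 + E))
1/(H + x(-121, I(2, 12))) = 1/(-25890 + (1/69 + sqrt(54 - 121))) = 1/(-25890 + (1/69 + sqrt(-67))) = 1/(-25890 + (1/69 + I*sqrt(67))) = 1/(-1786409/69 + I*sqrt(67))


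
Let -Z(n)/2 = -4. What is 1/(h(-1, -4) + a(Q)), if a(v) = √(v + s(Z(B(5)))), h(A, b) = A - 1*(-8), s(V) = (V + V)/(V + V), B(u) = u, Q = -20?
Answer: 7/68 - I*√19/68 ≈ 0.10294 - 0.064101*I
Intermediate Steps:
Z(n) = 8 (Z(n) = -2*(-4) = 8)
s(V) = 1 (s(V) = (2*V)/((2*V)) = (2*V)*(1/(2*V)) = 1)
h(A, b) = 8 + A (h(A, b) = A + 8 = 8 + A)
a(v) = √(1 + v) (a(v) = √(v + 1) = √(1 + v))
1/(h(-1, -4) + a(Q)) = 1/((8 - 1) + √(1 - 20)) = 1/(7 + √(-19)) = 1/(7 + I*√19)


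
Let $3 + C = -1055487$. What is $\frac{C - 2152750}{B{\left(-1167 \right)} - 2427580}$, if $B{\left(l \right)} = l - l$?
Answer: $\frac{160412}{121379} \approx 1.3216$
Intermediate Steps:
$C = -1055490$ ($C = -3 - 1055487 = -1055490$)
$B{\left(l \right)} = 0$
$\frac{C - 2152750}{B{\left(-1167 \right)} - 2427580} = \frac{-1055490 - 2152750}{0 - 2427580} = - \frac{3208240}{-2427580} = \left(-3208240\right) \left(- \frac{1}{2427580}\right) = \frac{160412}{121379}$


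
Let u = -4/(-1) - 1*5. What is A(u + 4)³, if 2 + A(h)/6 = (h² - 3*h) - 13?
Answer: -729000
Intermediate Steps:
u = -1 (u = -4*(-1) - 5 = 4 - 5 = -1)
A(h) = -90 - 18*h + 6*h² (A(h) = -12 + 6*((h² - 3*h) - 13) = -12 + 6*(-13 + h² - 3*h) = -12 + (-78 - 18*h + 6*h²) = -90 - 18*h + 6*h²)
A(u + 4)³ = (-90 - 18*(-1 + 4) + 6*(-1 + 4)²)³ = (-90 - 18*3 + 6*3²)³ = (-90 - 54 + 6*9)³ = (-90 - 54 + 54)³ = (-90)³ = -729000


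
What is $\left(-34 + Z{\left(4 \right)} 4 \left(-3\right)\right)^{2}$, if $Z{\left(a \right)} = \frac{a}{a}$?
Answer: $2116$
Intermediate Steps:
$Z{\left(a \right)} = 1$
$\left(-34 + Z{\left(4 \right)} 4 \left(-3\right)\right)^{2} = \left(-34 + 1 \cdot 4 \left(-3\right)\right)^{2} = \left(-34 + 4 \left(-3\right)\right)^{2} = \left(-34 - 12\right)^{2} = \left(-46\right)^{2} = 2116$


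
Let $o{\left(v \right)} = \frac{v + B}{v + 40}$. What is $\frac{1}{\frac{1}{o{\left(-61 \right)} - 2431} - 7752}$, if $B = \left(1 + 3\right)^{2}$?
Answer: $- \frac{17002}{131799511} \approx -0.000129$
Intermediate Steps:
$B = 16$ ($B = 4^{2} = 16$)
$o{\left(v \right)} = \frac{16 + v}{40 + v}$ ($o{\left(v \right)} = \frac{v + 16}{v + 40} = \frac{16 + v}{40 + v}$)
$\frac{1}{\frac{1}{o{\left(-61 \right)} - 2431} - 7752} = \frac{1}{\frac{1}{\frac{16 - 61}{40 - 61} - 2431} - 7752} = \frac{1}{\frac{1}{\frac{1}{-21} \left(-45\right) - 2431} - 7752} = \frac{1}{\frac{1}{\left(- \frac{1}{21}\right) \left(-45\right) - 2431} - 7752} = \frac{1}{\frac{1}{\frac{15}{7} - 2431} - 7752} = \frac{1}{\frac{1}{- \frac{17002}{7}} - 7752} = \frac{1}{- \frac{7}{17002} - 7752} = \frac{1}{- \frac{131799511}{17002}} = - \frac{17002}{131799511}$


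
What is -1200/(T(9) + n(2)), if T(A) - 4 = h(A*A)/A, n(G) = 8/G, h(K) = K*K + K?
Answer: -600/373 ≈ -1.6086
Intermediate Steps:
h(K) = K + K² (h(K) = K² + K = K + K²)
T(A) = 4 + A*(1 + A²) (T(A) = 4 + ((A*A)*(1 + A*A))/A = 4 + (A²*(1 + A²))/A = 4 + A*(1 + A²))
-1200/(T(9) + n(2)) = -1200/((4 + 9 + 9³) + 8/2) = -1200/((4 + 9 + 729) + 8*(½)) = -1200/(742 + 4) = -1200/746 = -1200*1/746 = -600/373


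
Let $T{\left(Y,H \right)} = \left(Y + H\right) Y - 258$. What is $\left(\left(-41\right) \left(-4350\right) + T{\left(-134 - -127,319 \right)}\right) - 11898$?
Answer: $164010$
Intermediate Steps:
$T{\left(Y,H \right)} = -258 + Y \left(H + Y\right)$ ($T{\left(Y,H \right)} = \left(H + Y\right) Y - 258 = Y \left(H + Y\right) - 258 = -258 + Y \left(H + Y\right)$)
$\left(\left(-41\right) \left(-4350\right) + T{\left(-134 - -127,319 \right)}\right) - 11898 = \left(\left(-41\right) \left(-4350\right) + \left(-258 + \left(-134 - -127\right)^{2} + 319 \left(-134 - -127\right)\right)\right) - 11898 = \left(178350 + \left(-258 + \left(-134 + 127\right)^{2} + 319 \left(-134 + 127\right)\right)\right) - 11898 = \left(178350 + \left(-258 + \left(-7\right)^{2} + 319 \left(-7\right)\right)\right) - 11898 = \left(178350 - 2442\right) - 11898 = 175908 - 11898 = 164010$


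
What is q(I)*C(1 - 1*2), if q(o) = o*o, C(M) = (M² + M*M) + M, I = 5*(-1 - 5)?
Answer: 900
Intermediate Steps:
I = -30 (I = 5*(-6) = -30)
C(M) = M + 2*M² (C(M) = (M² + M²) + M = 2*M² + M = M + 2*M²)
q(o) = o²
q(I)*C(1 - 1*2) = (-30)²*((1 - 1*2)*(1 + 2*(1 - 1*2))) = 900*((1 - 2)*(1 + 2*(1 - 2))) = 900*(-(1 + 2*(-1))) = 900*(-(1 - 2)) = 900*(-1*(-1)) = 900*1 = 900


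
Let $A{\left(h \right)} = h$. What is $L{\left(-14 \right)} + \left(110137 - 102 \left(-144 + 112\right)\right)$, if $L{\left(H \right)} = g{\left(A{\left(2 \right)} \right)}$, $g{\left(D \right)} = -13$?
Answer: $113388$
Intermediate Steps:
$L{\left(H \right)} = -13$
$L{\left(-14 \right)} + \left(110137 - 102 \left(-144 + 112\right)\right) = -13 + \left(110137 - 102 \left(-144 + 112\right)\right) = -13 + \left(110137 - 102 \left(-32\right)\right) = -13 + \left(110137 - -3264\right) = -13 + \left(110137 + 3264\right) = -13 + 113401 = 113388$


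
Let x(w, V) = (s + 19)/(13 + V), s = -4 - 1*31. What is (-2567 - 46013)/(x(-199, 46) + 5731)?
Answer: -2866220/338113 ≈ -8.4771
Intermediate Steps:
s = -35 (s = -4 - 31 = -35)
x(w, V) = -16/(13 + V) (x(w, V) = (-35 + 19)/(13 + V) = -16/(13 + V))
(-2567 - 46013)/(x(-199, 46) + 5731) = (-2567 - 46013)/(-16/(13 + 46) + 5731) = -48580/(-16/59 + 5731) = -48580/338113/59 = -48580*59/338113 = -2866220/338113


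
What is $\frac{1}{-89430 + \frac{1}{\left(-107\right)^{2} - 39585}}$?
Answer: $- \frac{28136}{2516202481} \approx -1.1182 \cdot 10^{-5}$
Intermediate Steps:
$\frac{1}{-89430 + \frac{1}{\left(-107\right)^{2} - 39585}} = \frac{1}{-89430 + \frac{1}{11449 - 39585}} = \frac{1}{-89430 + \frac{1}{-28136}} = \frac{1}{-89430 - \frac{1}{28136}} = \frac{1}{- \frac{2516202481}{28136}} = - \frac{28136}{2516202481}$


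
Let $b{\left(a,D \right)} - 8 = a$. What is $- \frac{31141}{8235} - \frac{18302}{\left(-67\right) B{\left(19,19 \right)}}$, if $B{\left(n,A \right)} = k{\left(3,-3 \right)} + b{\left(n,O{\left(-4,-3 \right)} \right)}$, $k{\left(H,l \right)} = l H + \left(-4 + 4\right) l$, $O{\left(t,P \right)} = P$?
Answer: $\frac{6286718}{551745} \approx 11.394$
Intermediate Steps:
$b{\left(a,D \right)} = 8 + a$
$k{\left(H,l \right)} = H l$ ($k{\left(H,l \right)} = H l + 0 l = H l + 0 = H l$)
$B{\left(n,A \right)} = -1 + n$ ($B{\left(n,A \right)} = 3 \left(-3\right) + \left(8 + n\right) = -9 + \left(8 + n\right) = -1 + n$)
$- \frac{31141}{8235} - \frac{18302}{\left(-67\right) B{\left(19,19 \right)}} = - \frac{31141}{8235} - \frac{18302}{\left(-67\right) \left(-1 + 19\right)} = \left(-31141\right) \frac{1}{8235} - \frac{18302}{\left(-67\right) 18} = - \frac{31141}{8235} - \frac{18302}{-1206} = - \frac{31141}{8235} - - \frac{9151}{603} = - \frac{31141}{8235} + \frac{9151}{603} = \frac{6286718}{551745}$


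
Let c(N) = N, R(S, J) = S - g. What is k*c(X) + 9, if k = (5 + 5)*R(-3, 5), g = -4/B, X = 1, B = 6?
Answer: -43/3 ≈ -14.333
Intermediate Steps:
g = -⅔ (g = -4/6 = -4*⅙ = -⅔ ≈ -0.66667)
R(S, J) = ⅔ + S (R(S, J) = S - 1*(-⅔) = S + ⅔ = ⅔ + S)
k = -70/3 (k = (5 + 5)*(⅔ - 3) = 10*(-7/3) = -70/3 ≈ -23.333)
k*c(X) + 9 = -70/3*1 + 9 = -70/3 + 9 = -43/3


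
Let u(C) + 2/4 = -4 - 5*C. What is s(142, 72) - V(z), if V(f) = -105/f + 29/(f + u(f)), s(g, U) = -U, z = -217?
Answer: -3882367/53537 ≈ -72.517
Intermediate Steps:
u(C) = -9/2 - 5*C (u(C) = -1/2 + (-4 - 5*C) = -9/2 - 5*C)
V(f) = -105/f + 29/(-9/2 - 4*f) (V(f) = -105/f + 29/(f + (-9/2 - 5*f)) = -105/f + 29/(-9/2 - 4*f))
s(142, 72) - V(z) = -1*72 - (-945 - 898*(-217))/((-217)*(9 + 8*(-217))) = -72 - (-1)*(-945 + 194866)/(217*(9 - 1736)) = -72 - (-1)*193921/(217*(-1727)) = -72 - (-1)*(-1)*193921/(217*1727) = -72 - 1*27703/53537 = -72 - 27703/53537 = -3882367/53537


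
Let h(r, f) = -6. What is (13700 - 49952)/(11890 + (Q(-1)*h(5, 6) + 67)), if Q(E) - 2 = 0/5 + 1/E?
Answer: -1908/629 ≈ -3.0334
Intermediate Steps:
Q(E) = 2 + 1/E (Q(E) = 2 + (0/5 + 1/E) = 2 + (0*(1/5) + 1/E) = 2 + (0 + 1/E) = 2 + 1/E)
(13700 - 49952)/(11890 + (Q(-1)*h(5, 6) + 67)) = (13700 - 49952)/(11890 + ((2 + 1/(-1))*(-6) + 67)) = -36252/(11890 + ((2 - 1)*(-6) + 67)) = -36252/(11890 + (1*(-6) + 67)) = -36252/(11890 + (-6 + 67)) = -36252/(11890 + 61) = -36252/11951 = -36252*1/11951 = -1908/629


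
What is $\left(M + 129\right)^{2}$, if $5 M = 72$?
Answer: $\frac{514089}{25} \approx 20564.0$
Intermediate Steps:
$M = \frac{72}{5}$ ($M = \frac{1}{5} \cdot 72 = \frac{72}{5} \approx 14.4$)
$\left(M + 129\right)^{2} = \left(\frac{72}{5} + 129\right)^{2} = \left(\frac{717}{5}\right)^{2} = \frac{514089}{25}$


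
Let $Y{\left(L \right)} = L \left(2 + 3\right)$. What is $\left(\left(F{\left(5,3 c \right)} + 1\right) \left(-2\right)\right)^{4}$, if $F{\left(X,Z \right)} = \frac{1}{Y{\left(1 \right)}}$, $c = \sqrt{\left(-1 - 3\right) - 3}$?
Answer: $\frac{20736}{625} \approx 33.178$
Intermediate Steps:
$Y{\left(L \right)} = 5 L$ ($Y{\left(L \right)} = L 5 = 5 L$)
$c = i \sqrt{7}$ ($c = \sqrt{-4 - 3} = \sqrt{-7} = i \sqrt{7} \approx 2.6458 i$)
$F{\left(X,Z \right)} = \frac{1}{5}$ ($F{\left(X,Z \right)} = \frac{1}{5 \cdot 1} = \frac{1}{5}$)
$\left(\left(F{\left(5,3 c \right)} + 1\right) \left(-2\right)\right)^{4} = \left(\left(\frac{1}{5} + 1\right) \left(-2\right)\right)^{4} = \left(\frac{6}{5} \left(-2\right)\right)^{4} = \left(- \frac{12}{5}\right)^{4} = \frac{20736}{625}$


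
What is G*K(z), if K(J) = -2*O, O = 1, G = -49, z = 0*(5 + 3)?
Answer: 98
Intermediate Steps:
z = 0 (z = 0*8 = 0)
K(J) = -2 (K(J) = -2*1 = -2)
G*K(z) = -49*(-2) = 98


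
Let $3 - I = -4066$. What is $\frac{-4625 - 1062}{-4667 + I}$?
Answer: $\frac{5687}{598} \approx 9.51$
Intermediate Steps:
$I = 4069$ ($I = 3 - -4066 = 3 + 4066 = 4069$)
$\frac{-4625 - 1062}{-4667 + I} = \frac{-4625 - 1062}{-4667 + 4069} = - \frac{5687}{-598} = \left(-5687\right) \left(- \frac{1}{598}\right) = \frac{5687}{598}$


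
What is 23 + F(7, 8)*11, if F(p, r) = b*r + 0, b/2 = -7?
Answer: -1209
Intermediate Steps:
b = -14 (b = 2*(-7) = -14)
F(p, r) = -14*r (F(p, r) = -14*r + 0 = -14*r)
23 + F(7, 8)*11 = 23 - 14*8*11 = 23 - 112*11 = 23 - 1232 = -1209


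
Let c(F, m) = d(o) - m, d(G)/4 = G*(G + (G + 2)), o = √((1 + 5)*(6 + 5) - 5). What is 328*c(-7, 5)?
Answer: 158424 + 2624*√61 ≈ 1.7892e+5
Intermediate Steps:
o = √61 (o = √(6*11 - 5) = √(66 - 5) = √61 ≈ 7.8102)
d(G) = 4*G*(2 + 2*G) (d(G) = 4*(G*(G + (G + 2))) = 4*(G*(G + (2 + G))) = 4*(G*(2 + 2*G)) = 4*G*(2 + 2*G))
c(F, m) = -m + 8*√61*(1 + √61) (c(F, m) = 8*√61*(1 + √61) - m = -m + 8*√61*(1 + √61))
328*c(-7, 5) = 328*(488 - 1*5 + 8*√61) = 328*(488 - 5 + 8*√61) = 328*(483 + 8*√61) = 158424 + 2624*√61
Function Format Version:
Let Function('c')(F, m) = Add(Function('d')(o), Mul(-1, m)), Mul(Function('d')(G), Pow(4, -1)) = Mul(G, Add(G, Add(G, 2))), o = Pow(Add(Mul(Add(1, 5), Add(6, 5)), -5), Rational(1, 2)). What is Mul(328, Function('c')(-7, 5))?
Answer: Add(158424, Mul(2624, Pow(61, Rational(1, 2)))) ≈ 1.7892e+5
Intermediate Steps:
o = Pow(61, Rational(1, 2)) (o = Pow(Add(Mul(6, 11), -5), Rational(1, 2)) = Pow(Add(66, -5), Rational(1, 2)) = Pow(61, Rational(1, 2)) ≈ 7.8102)
Function('d')(G) = Mul(4, G, Add(2, Mul(2, G))) (Function('d')(G) = Mul(4, Mul(G, Add(G, Add(G, 2)))) = Mul(4, Mul(G, Add(G, Add(2, G)))) = Mul(4, Mul(G, Add(2, Mul(2, G)))) = Mul(4, G, Add(2, Mul(2, G))))
Function('c')(F, m) = Add(Mul(-1, m), Mul(8, Pow(61, Rational(1, 2)), Add(1, Pow(61, Rational(1, 2))))) (Function('c')(F, m) = Add(Mul(8, Pow(61, Rational(1, 2)), Add(1, Pow(61, Rational(1, 2)))), Mul(-1, m)) = Add(Mul(-1, m), Mul(8, Pow(61, Rational(1, 2)), Add(1, Pow(61, Rational(1, 2))))))
Mul(328, Function('c')(-7, 5)) = Mul(328, Add(488, Mul(-1, 5), Mul(8, Pow(61, Rational(1, 2))))) = Mul(328, Add(488, -5, Mul(8, Pow(61, Rational(1, 2))))) = Mul(328, Add(483, Mul(8, Pow(61, Rational(1, 2))))) = Add(158424, Mul(2624, Pow(61, Rational(1, 2))))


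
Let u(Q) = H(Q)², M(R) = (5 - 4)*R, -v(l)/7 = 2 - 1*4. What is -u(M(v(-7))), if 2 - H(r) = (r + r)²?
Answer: -611524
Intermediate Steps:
H(r) = 2 - 4*r² (H(r) = 2 - (r + r)² = 2 - (2*r)² = 2 - 4*r²)
v(l) = 14 (v(l) = -7*(2 - 1*4) = -7*(2 - 4) = -7*(-2) = 14)
M(R) = R (M(R) = 1*R = R)
u(Q) = (2 - 4*Q²)²
-u(M(v(-7))) = -4*(-1 + 2*14²)² = -4*(-1 + 2*196)² = -4*(-1 + 392)² = -4*391² = -4*152881 = -1*611524 = -611524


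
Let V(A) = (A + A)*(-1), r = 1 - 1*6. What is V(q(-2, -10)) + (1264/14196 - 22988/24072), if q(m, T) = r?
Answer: 21676045/2373098 ≈ 9.1341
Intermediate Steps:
r = -5 (r = 1 - 6 = -5)
q(m, T) = -5
V(A) = -2*A (V(A) = (2*A)*(-1) = -2*A)
V(q(-2, -10)) + (1264/14196 - 22988/24072) = -2*(-5) + (1264/14196 - 22988/24072) = 10 + (1264*(1/14196) - 22988*1/24072) = 10 + (316/3549 - 5747/6018) = 10 - 2054935/2373098 = 21676045/2373098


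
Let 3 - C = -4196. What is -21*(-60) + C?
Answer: 5459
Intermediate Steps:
C = 4199 (C = 3 - 1*(-4196) = 3 + 4196 = 4199)
-21*(-60) + C = -21*(-60) + 4199 = 1260 + 4199 = 5459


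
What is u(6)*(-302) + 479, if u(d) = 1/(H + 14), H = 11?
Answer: 11673/25 ≈ 466.92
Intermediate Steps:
u(d) = 1/25 (u(d) = 1/(11 + 14) = 1/25)
u(6)*(-302) + 479 = (1/25)*(-302) + 479 = -302/25 + 479 = 11673/25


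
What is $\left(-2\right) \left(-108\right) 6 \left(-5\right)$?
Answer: $-6480$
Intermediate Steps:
$\left(-2\right) \left(-108\right) 6 \left(-5\right) = 216 \left(-30\right) = -6480$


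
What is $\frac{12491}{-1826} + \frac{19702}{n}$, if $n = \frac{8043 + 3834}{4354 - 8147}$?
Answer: $- \frac{136604762243}{21687402} \approx -6298.8$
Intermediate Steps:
$n = - \frac{11877}{3793}$ ($n = \frac{11877}{-3793} = 11877 \left(- \frac{1}{3793}\right) = - \frac{11877}{3793} \approx -3.1313$)
$\frac{12491}{-1826} + \frac{19702}{n} = \frac{12491}{-1826} + \frac{19702}{- \frac{11877}{3793}} = 12491 \left(- \frac{1}{1826}\right) + 19702 \left(- \frac{3793}{11877}\right) = - \frac{12491}{1826} - \frac{74729686}{11877} = - \frac{136604762243}{21687402}$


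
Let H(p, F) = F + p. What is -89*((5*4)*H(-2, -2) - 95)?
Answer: 15575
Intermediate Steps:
-89*((5*4)*H(-2, -2) - 95) = -89*((5*4)*(-2 - 2) - 95) = -89*(20*(-4) - 95) = -89*(-80 - 95) = -89*(-175) = 15575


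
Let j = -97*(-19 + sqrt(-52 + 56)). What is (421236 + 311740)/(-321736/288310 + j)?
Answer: 105662155280/237550727 ≈ 444.80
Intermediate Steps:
j = 1649 (j = -97*(-19 + sqrt(4)) = -97*(-19 + 2) = -97*(-17) = 1649)
(421236 + 311740)/(-321736/288310 + j) = (421236 + 311740)/(-321736/288310 + 1649) = 732976/(-321736*1/288310 + 1649) = 732976/(-160868/144155 + 1649) = 732976/(237550727/144155) = 732976*(144155/237550727) = 105662155280/237550727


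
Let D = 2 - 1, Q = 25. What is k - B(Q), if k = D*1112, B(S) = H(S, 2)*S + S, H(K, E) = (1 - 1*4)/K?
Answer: 1090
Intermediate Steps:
D = 1
H(K, E) = -3/K (H(K, E) = (1 - 4)/K = -3/K)
B(S) = -3 + S (B(S) = (-3/S)*S + S = -3 + S)
k = 1112 (k = 1*1112 = 1112)
k - B(Q) = 1112 - (-3 + 25) = 1112 - 1*22 = 1112 - 22 = 1090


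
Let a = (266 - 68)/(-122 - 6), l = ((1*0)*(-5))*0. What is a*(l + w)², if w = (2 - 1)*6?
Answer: -891/16 ≈ -55.688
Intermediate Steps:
l = 0 (l = (0*(-5))*0 = 0*0 = 0)
w = 6 (w = 1*6 = 6)
a = -99/64 (a = 198/(-128) = 198*(-1/128) = -99/64 ≈ -1.5469)
a*(l + w)² = -99*(0 + 6)²/64 = -99/64*6² = -99/64*36 = -891/16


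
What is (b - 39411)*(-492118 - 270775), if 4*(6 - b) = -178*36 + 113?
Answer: 115444783225/4 ≈ 2.8861e+10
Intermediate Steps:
b = 6319/4 (b = 6 - (-178*36 + 113)/4 = 6 - (-6408 + 113)/4 = 6 - ¼*(-6295) = 6 + 6295/4 = 6319/4 ≈ 1579.8)
(b - 39411)*(-492118 - 270775) = (6319/4 - 39411)*(-492118 - 270775) = -151325/4*(-762893) = 115444783225/4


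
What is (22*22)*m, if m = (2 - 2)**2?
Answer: 0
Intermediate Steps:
m = 0 (m = 0**2 = 0)
(22*22)*m = (22*22)*0 = 484*0 = 0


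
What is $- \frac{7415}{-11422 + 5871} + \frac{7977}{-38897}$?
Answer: $\frac{244140928}{215917247} \approx 1.1307$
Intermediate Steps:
$- \frac{7415}{-11422 + 5871} + \frac{7977}{-38897} = - \frac{7415}{-5551} + 7977 \left(- \frac{1}{38897}\right) = \left(-7415\right) \left(- \frac{1}{5551}\right) - \frac{7977}{38897} = \frac{7415}{5551} - \frac{7977}{38897} = \frac{244140928}{215917247}$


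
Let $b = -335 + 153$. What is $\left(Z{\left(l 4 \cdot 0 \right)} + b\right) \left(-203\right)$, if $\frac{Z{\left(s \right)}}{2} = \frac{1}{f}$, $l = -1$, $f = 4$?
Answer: $\frac{73689}{2} \approx 36845.0$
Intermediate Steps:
$Z{\left(s \right)} = \frac{1}{2}$ ($Z{\left(s \right)} = \frac{2}{4} = 2 \cdot \frac{1}{4} = \frac{1}{2}$)
$b = -182$
$\left(Z{\left(l 4 \cdot 0 \right)} + b\right) \left(-203\right) = \left(\frac{1}{2} - 182\right) \left(-203\right) = \left(- \frac{363}{2}\right) \left(-203\right) = \frac{73689}{2}$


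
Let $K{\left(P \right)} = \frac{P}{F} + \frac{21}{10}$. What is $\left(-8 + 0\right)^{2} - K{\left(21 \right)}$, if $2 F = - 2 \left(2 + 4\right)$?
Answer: $\frac{327}{5} \approx 65.4$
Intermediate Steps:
$F = -6$ ($F = \frac{\left(-2\right) \left(2 + 4\right)}{2} = \frac{\left(-2\right) 6}{2} = \frac{1}{2} \left(-12\right) = -6$)
$K{\left(P \right)} = \frac{21}{10} - \frac{P}{6}$ ($K{\left(P \right)} = \frac{P}{-6} + \frac{21}{10} = P \left(- \frac{1}{6}\right) + 21 \cdot \frac{1}{10} = - \frac{P}{6} + \frac{21}{10} = \frac{21}{10} - \frac{P}{6}$)
$\left(-8 + 0\right)^{2} - K{\left(21 \right)} = \left(-8 + 0\right)^{2} - \left(\frac{21}{10} - \frac{7}{2}\right) = \left(-8\right)^{2} - \left(\frac{21}{10} - \frac{7}{2}\right) = 64 - - \frac{7}{5} = 64 + \frac{7}{5} = \frac{327}{5}$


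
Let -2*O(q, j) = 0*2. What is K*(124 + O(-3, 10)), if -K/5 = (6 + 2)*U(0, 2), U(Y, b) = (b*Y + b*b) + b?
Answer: -29760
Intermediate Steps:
U(Y, b) = b + b² + Y*b (U(Y, b) = (Y*b + b²) + b = (b² + Y*b) + b = b + b² + Y*b)
O(q, j) = 0 (O(q, j) = -0*2 = -½*0 = 0)
K = -240 (K = -5*(6 + 2)*2*(1 + 0 + 2) = -40*2*3 = -40*6 = -5*48 = -240)
K*(124 + O(-3, 10)) = -240*(124 + 0) = -240*124 = -29760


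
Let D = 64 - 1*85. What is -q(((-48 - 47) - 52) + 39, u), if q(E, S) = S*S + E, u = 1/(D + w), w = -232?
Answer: 6912971/64009 ≈ 108.00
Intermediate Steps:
D = -21 (D = 64 - 85 = -21)
u = -1/253 (u = 1/(-21 - 232) = 1/(-253) = -1/253 ≈ -0.0039526)
q(E, S) = E + S**2 (q(E, S) = S**2 + E = E + S**2)
-q(((-48 - 47) - 52) + 39, u) = -((((-48 - 47) - 52) + 39) + (-1/253)**2) = -(((-95 - 52) + 39) + 1/64009) = -((-147 + 39) + 1/64009) = -(-108 + 1/64009) = -1*(-6912971/64009) = 6912971/64009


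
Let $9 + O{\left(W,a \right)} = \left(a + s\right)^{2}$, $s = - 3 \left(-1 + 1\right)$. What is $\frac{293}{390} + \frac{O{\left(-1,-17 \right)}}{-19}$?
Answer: $- \frac{103633}{7410} \approx -13.986$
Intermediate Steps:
$s = 0$ ($s = \left(-3\right) 0 = 0$)
$O{\left(W,a \right)} = -9 + a^{2}$ ($O{\left(W,a \right)} = -9 + \left(a + 0\right)^{2} = -9 + a^{2}$)
$\frac{293}{390} + \frac{O{\left(-1,-17 \right)}}{-19} = \frac{293}{390} + \frac{-9 + \left(-17\right)^{2}}{-19} = 293 \cdot \frac{1}{390} + \left(-9 + 289\right) \left(- \frac{1}{19}\right) = \frac{293}{390} + 280 \left(- \frac{1}{19}\right) = \frac{293}{390} - \frac{280}{19} = - \frac{103633}{7410}$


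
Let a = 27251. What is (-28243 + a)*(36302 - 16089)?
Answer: -20051296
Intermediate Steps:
(-28243 + a)*(36302 - 16089) = (-28243 + 27251)*(36302 - 16089) = -992*20213 = -20051296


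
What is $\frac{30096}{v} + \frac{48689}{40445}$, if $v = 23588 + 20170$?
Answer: $\frac{16907909}{8938345} \approx 1.8916$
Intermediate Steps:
$v = 43758$
$\frac{30096}{v} + \frac{48689}{40445} = \frac{30096}{43758} + \frac{48689}{40445} = 30096 \cdot \frac{1}{43758} + 48689 \cdot \frac{1}{40445} = \frac{152}{221} + \frac{48689}{40445} = \frac{16907909}{8938345}$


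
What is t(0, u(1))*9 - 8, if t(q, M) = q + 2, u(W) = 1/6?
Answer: 10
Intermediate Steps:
u(W) = ⅙
t(q, M) = 2 + q
t(0, u(1))*9 - 8 = (2 + 0)*9 - 8 = 2*9 - 8 = 18 - 8 = 10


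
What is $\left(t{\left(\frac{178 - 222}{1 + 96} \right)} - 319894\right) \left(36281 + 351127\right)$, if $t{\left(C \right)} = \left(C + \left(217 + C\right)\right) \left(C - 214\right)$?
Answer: $- \frac{1334974406070144}{9409} \approx -1.4188 \cdot 10^{11}$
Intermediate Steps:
$t{\left(C \right)} = \left(-214 + C\right) \left(217 + 2 C\right)$ ($t{\left(C \right)} = \left(217 + 2 C\right) \left(-214 + C\right) = \left(-214 + C\right) \left(217 + 2 C\right)$)
$\left(t{\left(\frac{178 - 222}{1 + 96} \right)} - 319894\right) \left(36281 + 351127\right) = \left(\left(-46438 - 211 \frac{178 - 222}{1 + 96} + 2 \left(\frac{178 - 222}{1 + 96}\right)^{2}\right) - 319894\right) \left(36281 + 351127\right) = \left(\left(-46438 - 211 \left(- \frac{44}{97}\right) + 2 \left(- \frac{44}{97}\right)^{2}\right) - 319894\right) 387408 = \left(\left(-46438 - 211 \left(\left(-44\right) \frac{1}{97}\right) + 2 \left(\left(-44\right) \frac{1}{97}\right)^{2}\right) - 319894\right) 387408 = \left(\left(-46438 - - \frac{9284}{97} + 2 \left(- \frac{44}{97}\right)^{2}\right) - 319894\right) 387408 = \left(\left(-46438 + \frac{9284}{97} + 2 \cdot \frac{1936}{9409}\right) - 319894\right) 387408 = \left(\left(-46438 + \frac{9284}{97} + \frac{3872}{9409}\right) - 319894\right) 387408 = \left(- \frac{436030722}{9409} - 319894\right) 387408 = \left(- \frac{3445913368}{9409}\right) 387408 = - \frac{1334974406070144}{9409}$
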